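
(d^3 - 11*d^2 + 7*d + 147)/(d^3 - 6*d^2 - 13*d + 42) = (d - 7)/(d - 2)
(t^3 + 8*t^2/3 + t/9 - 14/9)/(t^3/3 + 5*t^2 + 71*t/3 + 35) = (9*t^3 + 24*t^2 + t - 14)/(3*(t^3 + 15*t^2 + 71*t + 105))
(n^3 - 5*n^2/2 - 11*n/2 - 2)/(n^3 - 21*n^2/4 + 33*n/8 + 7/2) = 4*(n + 1)/(4*n - 7)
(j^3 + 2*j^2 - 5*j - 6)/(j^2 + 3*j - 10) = (j^2 + 4*j + 3)/(j + 5)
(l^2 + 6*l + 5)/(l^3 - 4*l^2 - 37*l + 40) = (l + 1)/(l^2 - 9*l + 8)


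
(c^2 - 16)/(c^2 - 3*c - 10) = (16 - c^2)/(-c^2 + 3*c + 10)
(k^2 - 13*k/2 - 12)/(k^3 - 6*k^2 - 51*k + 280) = (k + 3/2)/(k^2 + 2*k - 35)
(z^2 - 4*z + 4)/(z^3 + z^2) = (z^2 - 4*z + 4)/(z^2*(z + 1))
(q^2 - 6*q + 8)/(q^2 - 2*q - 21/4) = 4*(-q^2 + 6*q - 8)/(-4*q^2 + 8*q + 21)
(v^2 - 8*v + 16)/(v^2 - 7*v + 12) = (v - 4)/(v - 3)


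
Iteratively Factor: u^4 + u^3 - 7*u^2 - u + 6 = (u + 3)*(u^3 - 2*u^2 - u + 2) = (u + 1)*(u + 3)*(u^2 - 3*u + 2) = (u - 2)*(u + 1)*(u + 3)*(u - 1)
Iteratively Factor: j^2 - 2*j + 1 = (j - 1)*(j - 1)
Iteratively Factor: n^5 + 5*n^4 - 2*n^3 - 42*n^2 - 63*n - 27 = (n + 1)*(n^4 + 4*n^3 - 6*n^2 - 36*n - 27) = (n + 1)^2*(n^3 + 3*n^2 - 9*n - 27) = (n + 1)^2*(n + 3)*(n^2 - 9) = (n - 3)*(n + 1)^2*(n + 3)*(n + 3)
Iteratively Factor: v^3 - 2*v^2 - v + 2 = (v + 1)*(v^2 - 3*v + 2) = (v - 1)*(v + 1)*(v - 2)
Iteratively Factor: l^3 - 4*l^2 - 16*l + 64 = (l - 4)*(l^2 - 16) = (l - 4)*(l + 4)*(l - 4)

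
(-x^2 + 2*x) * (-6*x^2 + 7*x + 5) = 6*x^4 - 19*x^3 + 9*x^2 + 10*x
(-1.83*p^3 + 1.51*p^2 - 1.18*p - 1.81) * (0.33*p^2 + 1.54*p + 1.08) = -0.6039*p^5 - 2.3199*p^4 - 0.0404*p^3 - 0.7837*p^2 - 4.0618*p - 1.9548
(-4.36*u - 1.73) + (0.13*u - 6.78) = -4.23*u - 8.51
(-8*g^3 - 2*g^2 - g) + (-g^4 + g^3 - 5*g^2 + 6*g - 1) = -g^4 - 7*g^3 - 7*g^2 + 5*g - 1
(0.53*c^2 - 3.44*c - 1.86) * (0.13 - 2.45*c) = -1.2985*c^3 + 8.4969*c^2 + 4.1098*c - 0.2418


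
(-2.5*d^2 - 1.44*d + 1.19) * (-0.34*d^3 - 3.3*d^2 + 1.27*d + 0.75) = 0.85*d^5 + 8.7396*d^4 + 1.1724*d^3 - 7.6308*d^2 + 0.4313*d + 0.8925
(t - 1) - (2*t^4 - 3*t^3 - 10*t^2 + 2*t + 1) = -2*t^4 + 3*t^3 + 10*t^2 - t - 2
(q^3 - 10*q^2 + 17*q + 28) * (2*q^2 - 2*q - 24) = 2*q^5 - 22*q^4 + 30*q^3 + 262*q^2 - 464*q - 672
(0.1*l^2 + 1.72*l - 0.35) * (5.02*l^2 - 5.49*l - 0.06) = 0.502*l^4 + 8.0854*l^3 - 11.2058*l^2 + 1.8183*l + 0.021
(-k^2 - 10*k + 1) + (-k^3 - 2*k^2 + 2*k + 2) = -k^3 - 3*k^2 - 8*k + 3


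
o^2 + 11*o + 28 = (o + 4)*(o + 7)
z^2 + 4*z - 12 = (z - 2)*(z + 6)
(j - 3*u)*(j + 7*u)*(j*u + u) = j^3*u + 4*j^2*u^2 + j^2*u - 21*j*u^3 + 4*j*u^2 - 21*u^3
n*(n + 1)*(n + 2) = n^3 + 3*n^2 + 2*n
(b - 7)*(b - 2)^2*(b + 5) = b^4 - 6*b^3 - 23*b^2 + 132*b - 140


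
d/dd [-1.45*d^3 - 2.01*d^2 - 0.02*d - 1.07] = -4.35*d^2 - 4.02*d - 0.02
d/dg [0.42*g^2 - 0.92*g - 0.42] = 0.84*g - 0.92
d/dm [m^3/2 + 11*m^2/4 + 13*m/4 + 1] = 3*m^2/2 + 11*m/2 + 13/4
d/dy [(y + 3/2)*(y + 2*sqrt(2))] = 2*y + 3/2 + 2*sqrt(2)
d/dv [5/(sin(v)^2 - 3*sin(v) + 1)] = 5*(3 - 2*sin(v))*cos(v)/(sin(v)^2 - 3*sin(v) + 1)^2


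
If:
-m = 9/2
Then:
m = -9/2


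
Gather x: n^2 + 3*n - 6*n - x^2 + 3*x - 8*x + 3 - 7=n^2 - 3*n - x^2 - 5*x - 4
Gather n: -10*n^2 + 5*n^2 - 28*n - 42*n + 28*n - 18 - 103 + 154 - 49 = -5*n^2 - 42*n - 16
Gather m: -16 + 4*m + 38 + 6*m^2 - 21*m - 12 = 6*m^2 - 17*m + 10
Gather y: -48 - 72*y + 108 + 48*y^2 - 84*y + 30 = 48*y^2 - 156*y + 90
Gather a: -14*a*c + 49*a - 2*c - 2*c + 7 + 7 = a*(49 - 14*c) - 4*c + 14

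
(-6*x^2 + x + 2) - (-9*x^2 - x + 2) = 3*x^2 + 2*x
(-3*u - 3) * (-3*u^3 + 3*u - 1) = 9*u^4 + 9*u^3 - 9*u^2 - 6*u + 3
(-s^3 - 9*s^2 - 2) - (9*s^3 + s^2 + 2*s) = -10*s^3 - 10*s^2 - 2*s - 2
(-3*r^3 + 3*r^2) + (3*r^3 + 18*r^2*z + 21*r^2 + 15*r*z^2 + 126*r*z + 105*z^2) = 18*r^2*z + 24*r^2 + 15*r*z^2 + 126*r*z + 105*z^2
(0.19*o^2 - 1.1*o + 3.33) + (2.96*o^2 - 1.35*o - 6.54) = 3.15*o^2 - 2.45*o - 3.21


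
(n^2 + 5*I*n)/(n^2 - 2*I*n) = (n + 5*I)/(n - 2*I)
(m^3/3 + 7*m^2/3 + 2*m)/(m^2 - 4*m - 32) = m*(m^2 + 7*m + 6)/(3*(m^2 - 4*m - 32))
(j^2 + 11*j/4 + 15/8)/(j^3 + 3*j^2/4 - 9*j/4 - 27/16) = 2*(4*j + 5)/(8*j^2 - 6*j - 9)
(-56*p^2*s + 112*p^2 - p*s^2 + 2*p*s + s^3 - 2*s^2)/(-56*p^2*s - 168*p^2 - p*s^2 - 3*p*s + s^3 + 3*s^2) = (s - 2)/(s + 3)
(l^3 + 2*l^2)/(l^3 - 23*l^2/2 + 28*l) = 2*l*(l + 2)/(2*l^2 - 23*l + 56)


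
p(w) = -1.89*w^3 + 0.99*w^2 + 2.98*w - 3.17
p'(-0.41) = 1.22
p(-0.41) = -4.10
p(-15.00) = 6553.63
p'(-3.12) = -58.39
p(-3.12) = 54.57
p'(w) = -5.67*w^2 + 1.98*w + 2.98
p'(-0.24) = 2.18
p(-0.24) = -3.80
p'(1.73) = -10.56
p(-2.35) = 19.82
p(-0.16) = -3.61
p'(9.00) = -438.47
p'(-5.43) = -174.95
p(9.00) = -1273.97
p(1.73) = -4.84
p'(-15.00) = -1302.47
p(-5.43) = 312.43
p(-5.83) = 387.62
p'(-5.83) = -201.28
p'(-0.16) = 2.52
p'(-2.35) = -32.99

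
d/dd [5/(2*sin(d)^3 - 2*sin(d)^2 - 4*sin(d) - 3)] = 10*(-3*sin(d)^2 + 2*sin(d) + 2)*cos(d)/(-5*sin(d)/2 - sin(3*d)/2 + cos(2*d) - 4)^2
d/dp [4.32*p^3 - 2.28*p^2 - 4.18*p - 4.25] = 12.96*p^2 - 4.56*p - 4.18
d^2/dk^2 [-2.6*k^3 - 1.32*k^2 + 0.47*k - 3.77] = -15.6*k - 2.64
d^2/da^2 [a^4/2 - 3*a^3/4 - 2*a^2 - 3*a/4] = 6*a^2 - 9*a/2 - 4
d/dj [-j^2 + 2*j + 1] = 2 - 2*j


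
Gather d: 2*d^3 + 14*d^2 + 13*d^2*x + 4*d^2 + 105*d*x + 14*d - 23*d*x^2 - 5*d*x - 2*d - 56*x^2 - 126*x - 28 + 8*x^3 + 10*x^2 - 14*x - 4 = 2*d^3 + d^2*(13*x + 18) + d*(-23*x^2 + 100*x + 12) + 8*x^3 - 46*x^2 - 140*x - 32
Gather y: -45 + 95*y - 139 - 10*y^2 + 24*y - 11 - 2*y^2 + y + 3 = -12*y^2 + 120*y - 192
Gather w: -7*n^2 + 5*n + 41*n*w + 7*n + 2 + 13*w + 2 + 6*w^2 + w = -7*n^2 + 12*n + 6*w^2 + w*(41*n + 14) + 4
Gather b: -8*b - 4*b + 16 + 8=24 - 12*b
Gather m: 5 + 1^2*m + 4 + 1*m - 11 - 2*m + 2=0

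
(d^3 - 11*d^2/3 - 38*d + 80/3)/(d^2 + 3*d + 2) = (3*d^3 - 11*d^2 - 114*d + 80)/(3*(d^2 + 3*d + 2))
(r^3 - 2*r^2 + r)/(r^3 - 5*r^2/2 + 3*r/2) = 2*(r - 1)/(2*r - 3)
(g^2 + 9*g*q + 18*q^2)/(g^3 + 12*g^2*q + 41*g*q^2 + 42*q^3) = (g + 6*q)/(g^2 + 9*g*q + 14*q^2)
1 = 1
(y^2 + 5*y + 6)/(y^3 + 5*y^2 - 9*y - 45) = (y + 2)/(y^2 + 2*y - 15)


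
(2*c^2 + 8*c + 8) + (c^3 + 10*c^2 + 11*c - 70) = c^3 + 12*c^2 + 19*c - 62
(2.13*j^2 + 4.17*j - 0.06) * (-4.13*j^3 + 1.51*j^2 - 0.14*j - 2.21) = -8.7969*j^5 - 14.0058*j^4 + 6.2463*j^3 - 5.3817*j^2 - 9.2073*j + 0.1326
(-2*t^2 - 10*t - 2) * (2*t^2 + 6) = -4*t^4 - 20*t^3 - 16*t^2 - 60*t - 12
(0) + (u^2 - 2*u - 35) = u^2 - 2*u - 35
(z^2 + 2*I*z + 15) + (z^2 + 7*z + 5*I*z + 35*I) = 2*z^2 + 7*z + 7*I*z + 15 + 35*I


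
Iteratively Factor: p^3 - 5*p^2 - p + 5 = (p + 1)*(p^2 - 6*p + 5) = (p - 5)*(p + 1)*(p - 1)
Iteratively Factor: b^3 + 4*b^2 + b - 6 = (b - 1)*(b^2 + 5*b + 6) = (b - 1)*(b + 3)*(b + 2)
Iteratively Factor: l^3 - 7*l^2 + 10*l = (l - 2)*(l^2 - 5*l) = (l - 5)*(l - 2)*(l)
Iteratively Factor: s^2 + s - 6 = (s - 2)*(s + 3)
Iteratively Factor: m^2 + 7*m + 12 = (m + 3)*(m + 4)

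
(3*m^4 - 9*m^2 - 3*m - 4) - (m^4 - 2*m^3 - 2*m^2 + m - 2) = 2*m^4 + 2*m^3 - 7*m^2 - 4*m - 2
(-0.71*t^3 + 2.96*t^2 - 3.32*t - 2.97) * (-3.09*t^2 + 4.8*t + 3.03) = 2.1939*t^5 - 12.5544*t^4 + 22.3155*t^3 + 2.2101*t^2 - 24.3156*t - 8.9991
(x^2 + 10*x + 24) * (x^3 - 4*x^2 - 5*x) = x^5 + 6*x^4 - 21*x^3 - 146*x^2 - 120*x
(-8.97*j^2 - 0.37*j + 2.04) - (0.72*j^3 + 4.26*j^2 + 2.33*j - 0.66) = -0.72*j^3 - 13.23*j^2 - 2.7*j + 2.7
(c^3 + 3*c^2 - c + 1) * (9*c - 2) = 9*c^4 + 25*c^3 - 15*c^2 + 11*c - 2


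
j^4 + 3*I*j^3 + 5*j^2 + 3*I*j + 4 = (j - I)^2*(j + I)*(j + 4*I)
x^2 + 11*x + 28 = (x + 4)*(x + 7)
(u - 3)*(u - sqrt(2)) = u^2 - 3*u - sqrt(2)*u + 3*sqrt(2)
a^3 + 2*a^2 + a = a*(a + 1)^2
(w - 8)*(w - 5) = w^2 - 13*w + 40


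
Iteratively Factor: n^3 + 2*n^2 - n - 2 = (n + 2)*(n^2 - 1) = (n + 1)*(n + 2)*(n - 1)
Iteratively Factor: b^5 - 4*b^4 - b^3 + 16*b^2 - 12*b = (b - 3)*(b^4 - b^3 - 4*b^2 + 4*b) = (b - 3)*(b - 1)*(b^3 - 4*b) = (b - 3)*(b - 1)*(b + 2)*(b^2 - 2*b) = (b - 3)*(b - 2)*(b - 1)*(b + 2)*(b)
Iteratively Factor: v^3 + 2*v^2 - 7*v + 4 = (v - 1)*(v^2 + 3*v - 4) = (v - 1)^2*(v + 4)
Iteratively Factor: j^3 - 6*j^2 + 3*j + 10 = (j - 5)*(j^2 - j - 2) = (j - 5)*(j + 1)*(j - 2)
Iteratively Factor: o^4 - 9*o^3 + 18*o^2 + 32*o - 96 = (o - 3)*(o^3 - 6*o^2 + 32) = (o - 4)*(o - 3)*(o^2 - 2*o - 8) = (o - 4)^2*(o - 3)*(o + 2)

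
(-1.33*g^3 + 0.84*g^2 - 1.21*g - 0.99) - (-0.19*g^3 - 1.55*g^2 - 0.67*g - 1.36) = -1.14*g^3 + 2.39*g^2 - 0.54*g + 0.37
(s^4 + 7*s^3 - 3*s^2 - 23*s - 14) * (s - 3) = s^5 + 4*s^4 - 24*s^3 - 14*s^2 + 55*s + 42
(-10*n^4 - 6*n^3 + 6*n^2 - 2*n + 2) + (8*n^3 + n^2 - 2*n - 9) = -10*n^4 + 2*n^3 + 7*n^2 - 4*n - 7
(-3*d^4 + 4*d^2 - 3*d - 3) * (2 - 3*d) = 9*d^5 - 6*d^4 - 12*d^3 + 17*d^2 + 3*d - 6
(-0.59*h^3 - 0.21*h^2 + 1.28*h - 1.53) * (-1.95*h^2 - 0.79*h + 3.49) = 1.1505*h^5 + 0.8756*h^4 - 4.3892*h^3 + 1.2394*h^2 + 5.6759*h - 5.3397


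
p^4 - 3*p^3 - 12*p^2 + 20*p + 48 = (p - 4)*(p - 3)*(p + 2)^2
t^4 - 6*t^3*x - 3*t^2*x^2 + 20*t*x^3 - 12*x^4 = (t - 6*x)*(t - x)^2*(t + 2*x)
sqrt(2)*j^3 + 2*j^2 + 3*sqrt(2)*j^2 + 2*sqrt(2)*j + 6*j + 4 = (j + 2)*(j + sqrt(2))*(sqrt(2)*j + sqrt(2))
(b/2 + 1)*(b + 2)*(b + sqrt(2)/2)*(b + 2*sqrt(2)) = b^4/2 + 5*sqrt(2)*b^3/4 + 2*b^3 + 3*b^2 + 5*sqrt(2)*b^2 + 4*b + 5*sqrt(2)*b + 4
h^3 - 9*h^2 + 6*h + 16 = (h - 8)*(h - 2)*(h + 1)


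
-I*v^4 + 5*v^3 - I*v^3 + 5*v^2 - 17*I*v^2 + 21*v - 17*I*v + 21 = (v + 1)*(v - 3*I)*(v + 7*I)*(-I*v + 1)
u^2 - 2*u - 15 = (u - 5)*(u + 3)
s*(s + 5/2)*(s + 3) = s^3 + 11*s^2/2 + 15*s/2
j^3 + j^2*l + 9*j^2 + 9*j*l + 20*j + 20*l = (j + 4)*(j + 5)*(j + l)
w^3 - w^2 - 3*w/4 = w*(w - 3/2)*(w + 1/2)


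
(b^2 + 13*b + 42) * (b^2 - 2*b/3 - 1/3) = b^4 + 37*b^3/3 + 33*b^2 - 97*b/3 - 14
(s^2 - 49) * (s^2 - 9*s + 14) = s^4 - 9*s^3 - 35*s^2 + 441*s - 686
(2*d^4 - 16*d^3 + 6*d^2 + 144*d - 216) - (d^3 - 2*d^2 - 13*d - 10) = 2*d^4 - 17*d^3 + 8*d^2 + 157*d - 206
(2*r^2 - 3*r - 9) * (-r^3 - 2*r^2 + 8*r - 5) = -2*r^5 - r^4 + 31*r^3 - 16*r^2 - 57*r + 45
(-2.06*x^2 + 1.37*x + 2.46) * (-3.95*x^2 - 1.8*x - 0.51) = 8.137*x^4 - 1.7035*x^3 - 11.1324*x^2 - 5.1267*x - 1.2546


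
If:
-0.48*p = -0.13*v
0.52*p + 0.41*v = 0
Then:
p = 0.00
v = 0.00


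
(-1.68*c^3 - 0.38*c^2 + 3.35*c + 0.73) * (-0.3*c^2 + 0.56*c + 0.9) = 0.504*c^5 - 0.8268*c^4 - 2.7298*c^3 + 1.315*c^2 + 3.4238*c + 0.657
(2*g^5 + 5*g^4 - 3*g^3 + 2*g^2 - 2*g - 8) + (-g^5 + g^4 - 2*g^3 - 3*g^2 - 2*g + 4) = g^5 + 6*g^4 - 5*g^3 - g^2 - 4*g - 4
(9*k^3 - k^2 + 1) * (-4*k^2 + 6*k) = -36*k^5 + 58*k^4 - 6*k^3 - 4*k^2 + 6*k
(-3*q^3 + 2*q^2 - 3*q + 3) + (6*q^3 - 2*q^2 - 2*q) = 3*q^3 - 5*q + 3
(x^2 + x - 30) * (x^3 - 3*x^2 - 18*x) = x^5 - 2*x^4 - 51*x^3 + 72*x^2 + 540*x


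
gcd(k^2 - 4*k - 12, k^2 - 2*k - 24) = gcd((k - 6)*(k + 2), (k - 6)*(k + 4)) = k - 6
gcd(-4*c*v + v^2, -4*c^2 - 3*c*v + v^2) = -4*c + v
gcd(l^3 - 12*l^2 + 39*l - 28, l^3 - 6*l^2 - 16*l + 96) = l - 4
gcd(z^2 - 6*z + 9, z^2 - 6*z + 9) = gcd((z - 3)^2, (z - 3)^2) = z^2 - 6*z + 9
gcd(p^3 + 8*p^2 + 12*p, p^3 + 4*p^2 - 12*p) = p^2 + 6*p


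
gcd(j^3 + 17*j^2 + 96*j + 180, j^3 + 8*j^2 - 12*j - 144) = j^2 + 12*j + 36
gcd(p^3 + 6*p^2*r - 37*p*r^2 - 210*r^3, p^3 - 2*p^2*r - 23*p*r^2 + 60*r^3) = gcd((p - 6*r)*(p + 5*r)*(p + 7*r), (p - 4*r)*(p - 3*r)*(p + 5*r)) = p + 5*r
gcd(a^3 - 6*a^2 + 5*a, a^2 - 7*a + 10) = a - 5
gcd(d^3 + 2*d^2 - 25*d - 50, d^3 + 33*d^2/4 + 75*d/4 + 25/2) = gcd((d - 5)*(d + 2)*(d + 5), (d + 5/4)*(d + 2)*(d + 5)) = d^2 + 7*d + 10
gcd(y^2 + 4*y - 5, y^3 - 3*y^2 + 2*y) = y - 1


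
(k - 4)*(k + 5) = k^2 + k - 20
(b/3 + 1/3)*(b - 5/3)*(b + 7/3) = b^3/3 + 5*b^2/9 - 29*b/27 - 35/27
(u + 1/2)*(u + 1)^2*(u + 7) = u^4 + 19*u^3/2 + 39*u^2/2 + 29*u/2 + 7/2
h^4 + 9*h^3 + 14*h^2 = h^2*(h + 2)*(h + 7)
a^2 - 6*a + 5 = (a - 5)*(a - 1)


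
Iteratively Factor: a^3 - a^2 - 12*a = (a)*(a^2 - a - 12) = a*(a - 4)*(a + 3)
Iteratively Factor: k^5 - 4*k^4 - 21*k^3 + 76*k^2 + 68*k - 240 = (k + 2)*(k^4 - 6*k^3 - 9*k^2 + 94*k - 120) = (k + 2)*(k + 4)*(k^3 - 10*k^2 + 31*k - 30) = (k - 3)*(k + 2)*(k + 4)*(k^2 - 7*k + 10) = (k - 3)*(k - 2)*(k + 2)*(k + 4)*(k - 5)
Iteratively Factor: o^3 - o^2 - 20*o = (o - 5)*(o^2 + 4*o) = o*(o - 5)*(o + 4)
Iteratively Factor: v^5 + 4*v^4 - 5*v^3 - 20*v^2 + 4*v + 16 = (v - 2)*(v^4 + 6*v^3 + 7*v^2 - 6*v - 8) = (v - 2)*(v + 2)*(v^3 + 4*v^2 - v - 4) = (v - 2)*(v + 1)*(v + 2)*(v^2 + 3*v - 4) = (v - 2)*(v + 1)*(v + 2)*(v + 4)*(v - 1)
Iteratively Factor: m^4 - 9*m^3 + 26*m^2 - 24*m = (m)*(m^3 - 9*m^2 + 26*m - 24) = m*(m - 3)*(m^2 - 6*m + 8) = m*(m - 3)*(m - 2)*(m - 4)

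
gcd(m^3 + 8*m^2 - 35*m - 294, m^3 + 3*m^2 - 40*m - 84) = m^2 + m - 42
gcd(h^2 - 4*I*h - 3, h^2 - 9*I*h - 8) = h - I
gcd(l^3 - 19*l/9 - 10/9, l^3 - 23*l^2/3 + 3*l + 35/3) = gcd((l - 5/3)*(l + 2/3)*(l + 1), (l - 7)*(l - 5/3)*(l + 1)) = l^2 - 2*l/3 - 5/3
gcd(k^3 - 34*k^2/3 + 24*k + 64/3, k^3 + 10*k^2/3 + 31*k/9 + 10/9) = k + 2/3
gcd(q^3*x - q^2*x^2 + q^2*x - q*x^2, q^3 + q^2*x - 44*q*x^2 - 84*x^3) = 1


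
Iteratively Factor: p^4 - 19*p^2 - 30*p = (p + 3)*(p^3 - 3*p^2 - 10*p) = p*(p + 3)*(p^2 - 3*p - 10) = p*(p - 5)*(p + 3)*(p + 2)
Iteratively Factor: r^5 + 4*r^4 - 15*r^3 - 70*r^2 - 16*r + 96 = (r - 4)*(r^4 + 8*r^3 + 17*r^2 - 2*r - 24) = (r - 4)*(r + 3)*(r^3 + 5*r^2 + 2*r - 8) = (r - 4)*(r + 2)*(r + 3)*(r^2 + 3*r - 4) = (r - 4)*(r - 1)*(r + 2)*(r + 3)*(r + 4)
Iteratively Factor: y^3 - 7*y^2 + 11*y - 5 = (y - 1)*(y^2 - 6*y + 5) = (y - 5)*(y - 1)*(y - 1)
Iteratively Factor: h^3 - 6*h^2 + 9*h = (h - 3)*(h^2 - 3*h) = (h - 3)^2*(h)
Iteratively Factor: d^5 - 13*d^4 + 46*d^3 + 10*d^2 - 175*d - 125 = (d - 5)*(d^4 - 8*d^3 + 6*d^2 + 40*d + 25) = (d - 5)^2*(d^3 - 3*d^2 - 9*d - 5) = (d - 5)^2*(d + 1)*(d^2 - 4*d - 5) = (d - 5)^2*(d + 1)^2*(d - 5)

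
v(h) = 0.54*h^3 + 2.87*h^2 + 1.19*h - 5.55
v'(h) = 1.62*h^2 + 5.74*h + 1.19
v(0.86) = -2.06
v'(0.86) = 7.32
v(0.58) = -3.79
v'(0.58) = 5.06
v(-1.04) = -4.29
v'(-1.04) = -3.03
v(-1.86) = -1.31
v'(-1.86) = -3.88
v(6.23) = 243.83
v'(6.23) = 99.83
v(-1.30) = -3.43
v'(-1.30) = -3.53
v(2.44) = 22.28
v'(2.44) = 24.84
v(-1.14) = -3.98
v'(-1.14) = -3.25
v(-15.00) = -1200.15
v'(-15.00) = 279.59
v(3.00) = 38.43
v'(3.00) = 32.99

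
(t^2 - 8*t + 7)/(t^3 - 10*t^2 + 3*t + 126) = (t - 1)/(t^2 - 3*t - 18)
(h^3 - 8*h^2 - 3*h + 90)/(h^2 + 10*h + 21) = (h^2 - 11*h + 30)/(h + 7)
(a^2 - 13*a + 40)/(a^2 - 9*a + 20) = (a - 8)/(a - 4)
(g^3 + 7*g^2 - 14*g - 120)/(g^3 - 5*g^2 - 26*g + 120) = (g + 6)/(g - 6)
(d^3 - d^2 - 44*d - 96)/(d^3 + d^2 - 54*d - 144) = (d + 4)/(d + 6)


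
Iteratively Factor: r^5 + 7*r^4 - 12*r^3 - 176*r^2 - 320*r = (r)*(r^4 + 7*r^3 - 12*r^2 - 176*r - 320) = r*(r - 5)*(r^3 + 12*r^2 + 48*r + 64) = r*(r - 5)*(r + 4)*(r^2 + 8*r + 16) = r*(r - 5)*(r + 4)^2*(r + 4)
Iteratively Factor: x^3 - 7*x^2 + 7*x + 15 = (x + 1)*(x^2 - 8*x + 15) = (x - 3)*(x + 1)*(x - 5)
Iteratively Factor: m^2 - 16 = (m + 4)*(m - 4)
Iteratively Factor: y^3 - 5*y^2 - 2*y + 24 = (y - 4)*(y^2 - y - 6) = (y - 4)*(y + 2)*(y - 3)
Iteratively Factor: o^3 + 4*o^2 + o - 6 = (o - 1)*(o^2 + 5*o + 6) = (o - 1)*(o + 2)*(o + 3)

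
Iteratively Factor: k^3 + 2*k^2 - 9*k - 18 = (k + 2)*(k^2 - 9) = (k + 2)*(k + 3)*(k - 3)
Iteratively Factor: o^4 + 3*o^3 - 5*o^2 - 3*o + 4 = (o + 4)*(o^3 - o^2 - o + 1) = (o - 1)*(o + 4)*(o^2 - 1) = (o - 1)*(o + 1)*(o + 4)*(o - 1)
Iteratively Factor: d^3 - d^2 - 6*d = (d + 2)*(d^2 - 3*d) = d*(d + 2)*(d - 3)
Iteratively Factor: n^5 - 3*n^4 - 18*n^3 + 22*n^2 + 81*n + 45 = (n + 1)*(n^4 - 4*n^3 - 14*n^2 + 36*n + 45) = (n + 1)^2*(n^3 - 5*n^2 - 9*n + 45) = (n - 3)*(n + 1)^2*(n^2 - 2*n - 15) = (n - 5)*(n - 3)*(n + 1)^2*(n + 3)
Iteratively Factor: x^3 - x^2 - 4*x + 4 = (x + 2)*(x^2 - 3*x + 2) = (x - 1)*(x + 2)*(x - 2)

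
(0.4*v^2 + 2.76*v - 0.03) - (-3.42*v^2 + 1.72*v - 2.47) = 3.82*v^2 + 1.04*v + 2.44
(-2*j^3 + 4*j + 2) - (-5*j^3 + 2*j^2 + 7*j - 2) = 3*j^3 - 2*j^2 - 3*j + 4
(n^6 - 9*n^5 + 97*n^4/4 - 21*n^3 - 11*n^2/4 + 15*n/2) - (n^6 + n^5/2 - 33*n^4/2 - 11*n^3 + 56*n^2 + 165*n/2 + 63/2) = -19*n^5/2 + 163*n^4/4 - 10*n^3 - 235*n^2/4 - 75*n - 63/2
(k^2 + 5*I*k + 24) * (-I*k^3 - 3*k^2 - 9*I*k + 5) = -I*k^5 + 2*k^4 - 48*I*k^3 - 22*k^2 - 191*I*k + 120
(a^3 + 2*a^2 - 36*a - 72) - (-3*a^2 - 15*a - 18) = a^3 + 5*a^2 - 21*a - 54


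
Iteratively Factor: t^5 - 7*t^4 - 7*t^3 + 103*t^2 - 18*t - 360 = (t - 3)*(t^4 - 4*t^3 - 19*t^2 + 46*t + 120) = (t - 3)*(t + 2)*(t^3 - 6*t^2 - 7*t + 60) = (t - 3)*(t + 2)*(t + 3)*(t^2 - 9*t + 20) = (t - 5)*(t - 3)*(t + 2)*(t + 3)*(t - 4)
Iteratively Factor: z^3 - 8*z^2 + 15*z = (z - 5)*(z^2 - 3*z) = z*(z - 5)*(z - 3)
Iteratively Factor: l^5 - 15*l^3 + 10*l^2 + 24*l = (l - 3)*(l^4 + 3*l^3 - 6*l^2 - 8*l) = l*(l - 3)*(l^3 + 3*l^2 - 6*l - 8) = l*(l - 3)*(l - 2)*(l^2 + 5*l + 4) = l*(l - 3)*(l - 2)*(l + 4)*(l + 1)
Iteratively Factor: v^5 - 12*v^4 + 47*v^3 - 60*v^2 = (v - 5)*(v^4 - 7*v^3 + 12*v^2) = (v - 5)*(v - 3)*(v^3 - 4*v^2) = v*(v - 5)*(v - 3)*(v^2 - 4*v) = v*(v - 5)*(v - 4)*(v - 3)*(v)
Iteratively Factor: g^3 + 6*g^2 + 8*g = (g + 2)*(g^2 + 4*g) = g*(g + 2)*(g + 4)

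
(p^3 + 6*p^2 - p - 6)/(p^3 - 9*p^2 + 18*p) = (p^3 + 6*p^2 - p - 6)/(p*(p^2 - 9*p + 18))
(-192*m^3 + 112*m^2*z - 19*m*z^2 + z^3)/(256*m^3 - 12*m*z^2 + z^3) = (-3*m + z)/(4*m + z)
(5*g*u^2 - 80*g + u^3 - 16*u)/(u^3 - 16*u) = (5*g + u)/u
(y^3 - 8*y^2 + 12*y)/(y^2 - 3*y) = (y^2 - 8*y + 12)/(y - 3)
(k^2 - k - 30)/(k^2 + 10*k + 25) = (k - 6)/(k + 5)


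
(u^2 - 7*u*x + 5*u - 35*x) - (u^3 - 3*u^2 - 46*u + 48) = -u^3 + 4*u^2 - 7*u*x + 51*u - 35*x - 48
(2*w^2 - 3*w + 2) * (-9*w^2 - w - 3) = -18*w^4 + 25*w^3 - 21*w^2 + 7*w - 6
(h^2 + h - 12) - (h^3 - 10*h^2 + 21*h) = -h^3 + 11*h^2 - 20*h - 12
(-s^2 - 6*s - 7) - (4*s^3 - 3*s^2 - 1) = -4*s^3 + 2*s^2 - 6*s - 6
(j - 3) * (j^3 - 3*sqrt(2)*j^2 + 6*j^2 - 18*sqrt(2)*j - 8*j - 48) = j^4 - 3*sqrt(2)*j^3 + 3*j^3 - 26*j^2 - 9*sqrt(2)*j^2 - 24*j + 54*sqrt(2)*j + 144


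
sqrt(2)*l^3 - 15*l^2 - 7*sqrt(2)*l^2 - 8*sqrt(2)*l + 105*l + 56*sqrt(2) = (l - 7)*(l - 8*sqrt(2))*(sqrt(2)*l + 1)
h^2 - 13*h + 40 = (h - 8)*(h - 5)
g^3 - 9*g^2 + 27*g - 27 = (g - 3)^3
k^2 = k^2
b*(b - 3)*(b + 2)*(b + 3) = b^4 + 2*b^3 - 9*b^2 - 18*b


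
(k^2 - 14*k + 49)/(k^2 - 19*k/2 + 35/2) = 2*(k - 7)/(2*k - 5)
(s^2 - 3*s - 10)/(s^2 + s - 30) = (s + 2)/(s + 6)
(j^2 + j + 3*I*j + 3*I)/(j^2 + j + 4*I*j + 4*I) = (j + 3*I)/(j + 4*I)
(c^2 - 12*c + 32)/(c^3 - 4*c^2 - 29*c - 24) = (c - 4)/(c^2 + 4*c + 3)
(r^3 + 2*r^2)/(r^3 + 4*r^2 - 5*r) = r*(r + 2)/(r^2 + 4*r - 5)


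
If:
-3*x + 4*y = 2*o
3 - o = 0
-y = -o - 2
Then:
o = 3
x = 14/3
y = 5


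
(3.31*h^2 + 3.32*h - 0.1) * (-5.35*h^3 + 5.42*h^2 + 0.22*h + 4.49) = -17.7085*h^5 + 0.178200000000004*h^4 + 19.2576*h^3 + 15.0503*h^2 + 14.8848*h - 0.449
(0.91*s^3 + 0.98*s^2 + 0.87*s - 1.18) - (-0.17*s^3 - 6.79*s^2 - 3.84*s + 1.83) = 1.08*s^3 + 7.77*s^2 + 4.71*s - 3.01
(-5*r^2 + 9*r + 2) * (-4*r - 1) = 20*r^3 - 31*r^2 - 17*r - 2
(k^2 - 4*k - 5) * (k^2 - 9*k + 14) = k^4 - 13*k^3 + 45*k^2 - 11*k - 70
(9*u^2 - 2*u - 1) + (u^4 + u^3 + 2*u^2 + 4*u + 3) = u^4 + u^3 + 11*u^2 + 2*u + 2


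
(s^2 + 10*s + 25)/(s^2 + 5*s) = (s + 5)/s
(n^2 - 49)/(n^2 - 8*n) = (n^2 - 49)/(n*(n - 8))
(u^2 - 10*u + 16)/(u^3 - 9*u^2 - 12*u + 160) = (u - 2)/(u^2 - u - 20)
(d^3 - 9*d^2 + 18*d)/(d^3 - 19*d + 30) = d*(d - 6)/(d^2 + 3*d - 10)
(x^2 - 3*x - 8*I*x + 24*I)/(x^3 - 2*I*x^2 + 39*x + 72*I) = (x - 3)/(x^2 + 6*I*x - 9)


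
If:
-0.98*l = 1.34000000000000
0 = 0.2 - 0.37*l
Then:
No Solution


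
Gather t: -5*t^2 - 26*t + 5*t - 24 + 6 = -5*t^2 - 21*t - 18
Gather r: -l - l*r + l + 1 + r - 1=r*(1 - l)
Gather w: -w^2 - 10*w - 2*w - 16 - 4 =-w^2 - 12*w - 20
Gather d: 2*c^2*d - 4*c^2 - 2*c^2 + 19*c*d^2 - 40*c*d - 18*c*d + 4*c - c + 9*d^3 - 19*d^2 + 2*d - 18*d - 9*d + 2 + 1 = -6*c^2 + 3*c + 9*d^3 + d^2*(19*c - 19) + d*(2*c^2 - 58*c - 25) + 3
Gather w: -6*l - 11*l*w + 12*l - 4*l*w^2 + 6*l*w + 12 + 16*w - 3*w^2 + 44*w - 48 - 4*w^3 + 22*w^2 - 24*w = 6*l - 4*w^3 + w^2*(19 - 4*l) + w*(36 - 5*l) - 36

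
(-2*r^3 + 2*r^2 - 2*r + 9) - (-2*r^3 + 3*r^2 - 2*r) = 9 - r^2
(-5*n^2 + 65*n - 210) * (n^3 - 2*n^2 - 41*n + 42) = -5*n^5 + 75*n^4 - 135*n^3 - 2455*n^2 + 11340*n - 8820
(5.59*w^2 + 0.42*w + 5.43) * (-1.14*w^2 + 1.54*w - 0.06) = -6.3726*w^4 + 8.1298*w^3 - 5.8788*w^2 + 8.337*w - 0.3258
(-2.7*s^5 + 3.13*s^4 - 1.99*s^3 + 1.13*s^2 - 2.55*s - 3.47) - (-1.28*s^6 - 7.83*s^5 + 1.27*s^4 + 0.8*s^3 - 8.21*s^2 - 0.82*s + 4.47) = 1.28*s^6 + 5.13*s^5 + 1.86*s^4 - 2.79*s^3 + 9.34*s^2 - 1.73*s - 7.94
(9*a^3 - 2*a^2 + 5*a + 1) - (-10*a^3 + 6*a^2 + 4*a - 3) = 19*a^3 - 8*a^2 + a + 4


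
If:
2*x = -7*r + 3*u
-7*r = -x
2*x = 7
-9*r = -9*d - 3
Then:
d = 1/6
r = 1/2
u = 7/2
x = 7/2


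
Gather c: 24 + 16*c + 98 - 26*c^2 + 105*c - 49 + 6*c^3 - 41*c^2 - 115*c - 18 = 6*c^3 - 67*c^2 + 6*c + 55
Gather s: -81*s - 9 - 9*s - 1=-90*s - 10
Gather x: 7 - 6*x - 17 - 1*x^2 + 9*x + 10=-x^2 + 3*x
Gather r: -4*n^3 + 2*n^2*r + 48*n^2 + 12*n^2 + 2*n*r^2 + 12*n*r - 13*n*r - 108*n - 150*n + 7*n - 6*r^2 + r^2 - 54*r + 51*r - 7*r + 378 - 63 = -4*n^3 + 60*n^2 - 251*n + r^2*(2*n - 5) + r*(2*n^2 - n - 10) + 315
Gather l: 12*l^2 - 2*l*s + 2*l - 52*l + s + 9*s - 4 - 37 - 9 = 12*l^2 + l*(-2*s - 50) + 10*s - 50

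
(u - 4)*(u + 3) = u^2 - u - 12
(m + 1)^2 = m^2 + 2*m + 1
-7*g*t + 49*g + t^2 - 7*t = (-7*g + t)*(t - 7)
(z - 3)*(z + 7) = z^2 + 4*z - 21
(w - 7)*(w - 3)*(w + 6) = w^3 - 4*w^2 - 39*w + 126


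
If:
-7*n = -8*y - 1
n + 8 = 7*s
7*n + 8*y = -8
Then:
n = -1/2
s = 15/14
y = -9/16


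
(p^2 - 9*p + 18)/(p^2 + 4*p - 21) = (p - 6)/(p + 7)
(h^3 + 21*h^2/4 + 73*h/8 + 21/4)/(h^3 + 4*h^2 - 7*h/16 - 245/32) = 4*(2*h^2 + 7*h + 6)/(8*h^2 + 18*h - 35)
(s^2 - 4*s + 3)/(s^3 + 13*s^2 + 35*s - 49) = (s - 3)/(s^2 + 14*s + 49)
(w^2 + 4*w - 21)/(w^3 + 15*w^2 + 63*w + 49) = (w - 3)/(w^2 + 8*w + 7)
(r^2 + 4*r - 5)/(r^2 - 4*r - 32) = (-r^2 - 4*r + 5)/(-r^2 + 4*r + 32)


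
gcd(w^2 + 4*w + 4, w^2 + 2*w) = w + 2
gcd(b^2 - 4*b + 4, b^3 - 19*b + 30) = b - 2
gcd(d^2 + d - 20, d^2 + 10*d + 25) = d + 5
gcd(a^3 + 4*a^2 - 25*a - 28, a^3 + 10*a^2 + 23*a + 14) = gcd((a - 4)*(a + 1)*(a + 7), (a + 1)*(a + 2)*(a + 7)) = a^2 + 8*a + 7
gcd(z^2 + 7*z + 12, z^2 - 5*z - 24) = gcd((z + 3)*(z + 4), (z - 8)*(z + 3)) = z + 3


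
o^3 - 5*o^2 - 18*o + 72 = (o - 6)*(o - 3)*(o + 4)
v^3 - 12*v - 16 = (v - 4)*(v + 2)^2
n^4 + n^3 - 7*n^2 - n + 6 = (n - 2)*(n - 1)*(n + 1)*(n + 3)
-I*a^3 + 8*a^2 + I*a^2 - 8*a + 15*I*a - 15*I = (a + 3*I)*(a + 5*I)*(-I*a + I)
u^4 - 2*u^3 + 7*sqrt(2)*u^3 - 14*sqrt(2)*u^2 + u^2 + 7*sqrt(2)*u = u*(u - 1)^2*(u + 7*sqrt(2))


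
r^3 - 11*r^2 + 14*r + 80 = (r - 8)*(r - 5)*(r + 2)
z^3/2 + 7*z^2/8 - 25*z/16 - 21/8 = (z/2 + 1)*(z - 7/4)*(z + 3/2)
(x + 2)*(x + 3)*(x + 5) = x^3 + 10*x^2 + 31*x + 30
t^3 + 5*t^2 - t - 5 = (t - 1)*(t + 1)*(t + 5)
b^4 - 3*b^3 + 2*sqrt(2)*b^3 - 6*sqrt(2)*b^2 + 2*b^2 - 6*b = b*(b - 3)*(b + sqrt(2))^2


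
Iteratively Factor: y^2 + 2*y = (y)*(y + 2)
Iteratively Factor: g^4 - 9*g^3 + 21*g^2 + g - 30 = (g + 1)*(g^3 - 10*g^2 + 31*g - 30) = (g - 3)*(g + 1)*(g^2 - 7*g + 10) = (g - 5)*(g - 3)*(g + 1)*(g - 2)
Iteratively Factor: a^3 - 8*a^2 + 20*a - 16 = (a - 2)*(a^2 - 6*a + 8) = (a - 4)*(a - 2)*(a - 2)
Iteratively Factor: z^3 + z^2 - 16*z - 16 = (z + 4)*(z^2 - 3*z - 4) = (z - 4)*(z + 4)*(z + 1)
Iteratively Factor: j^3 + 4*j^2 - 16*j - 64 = (j - 4)*(j^2 + 8*j + 16) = (j - 4)*(j + 4)*(j + 4)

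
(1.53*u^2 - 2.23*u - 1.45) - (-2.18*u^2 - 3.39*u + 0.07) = 3.71*u^2 + 1.16*u - 1.52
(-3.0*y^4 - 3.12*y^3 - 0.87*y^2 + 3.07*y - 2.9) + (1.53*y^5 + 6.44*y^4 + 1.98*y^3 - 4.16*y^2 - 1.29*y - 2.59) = 1.53*y^5 + 3.44*y^4 - 1.14*y^3 - 5.03*y^2 + 1.78*y - 5.49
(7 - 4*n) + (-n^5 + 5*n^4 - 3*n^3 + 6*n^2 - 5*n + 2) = -n^5 + 5*n^4 - 3*n^3 + 6*n^2 - 9*n + 9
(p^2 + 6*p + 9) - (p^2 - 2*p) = 8*p + 9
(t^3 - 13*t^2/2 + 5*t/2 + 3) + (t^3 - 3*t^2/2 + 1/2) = 2*t^3 - 8*t^2 + 5*t/2 + 7/2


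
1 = 1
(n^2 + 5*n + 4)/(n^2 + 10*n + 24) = (n + 1)/(n + 6)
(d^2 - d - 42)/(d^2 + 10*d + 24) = (d - 7)/(d + 4)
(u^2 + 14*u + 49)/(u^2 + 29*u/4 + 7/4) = 4*(u + 7)/(4*u + 1)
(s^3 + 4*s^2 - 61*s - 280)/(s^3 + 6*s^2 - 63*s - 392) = (s + 5)/(s + 7)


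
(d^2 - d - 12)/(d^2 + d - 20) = (d + 3)/(d + 5)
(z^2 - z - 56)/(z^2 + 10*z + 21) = (z - 8)/(z + 3)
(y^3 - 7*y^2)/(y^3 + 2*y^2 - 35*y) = y*(y - 7)/(y^2 + 2*y - 35)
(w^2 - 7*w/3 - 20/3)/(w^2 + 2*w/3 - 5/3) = (w - 4)/(w - 1)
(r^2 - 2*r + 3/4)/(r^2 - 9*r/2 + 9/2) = (r - 1/2)/(r - 3)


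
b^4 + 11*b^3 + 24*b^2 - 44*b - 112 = (b - 2)*(b + 2)*(b + 4)*(b + 7)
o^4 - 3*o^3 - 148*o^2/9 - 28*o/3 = o*(o - 6)*(o + 2/3)*(o + 7/3)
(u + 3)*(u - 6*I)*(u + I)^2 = u^4 + 3*u^3 - 4*I*u^3 + 11*u^2 - 12*I*u^2 + 33*u + 6*I*u + 18*I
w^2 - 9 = (w - 3)*(w + 3)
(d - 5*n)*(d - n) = d^2 - 6*d*n + 5*n^2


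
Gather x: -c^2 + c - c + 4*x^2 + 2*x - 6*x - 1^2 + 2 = -c^2 + 4*x^2 - 4*x + 1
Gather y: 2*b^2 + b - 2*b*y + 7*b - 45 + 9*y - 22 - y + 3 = 2*b^2 + 8*b + y*(8 - 2*b) - 64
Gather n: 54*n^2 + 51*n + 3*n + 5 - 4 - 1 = 54*n^2 + 54*n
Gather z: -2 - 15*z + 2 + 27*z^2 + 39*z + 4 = 27*z^2 + 24*z + 4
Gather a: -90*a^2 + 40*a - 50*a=-90*a^2 - 10*a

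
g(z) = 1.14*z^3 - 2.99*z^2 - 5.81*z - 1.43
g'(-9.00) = 325.03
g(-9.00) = -1022.39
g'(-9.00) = 325.03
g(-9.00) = -1022.39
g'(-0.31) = -3.63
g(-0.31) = 0.05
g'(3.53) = 15.70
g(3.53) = -9.05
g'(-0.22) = -4.33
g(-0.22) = -0.31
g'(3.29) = 11.53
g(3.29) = -12.31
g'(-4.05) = 74.51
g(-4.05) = -102.67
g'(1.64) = -6.42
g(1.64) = -13.97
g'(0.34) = -7.45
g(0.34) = -3.71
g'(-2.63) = 33.57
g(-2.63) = -27.57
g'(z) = 3.42*z^2 - 5.98*z - 5.81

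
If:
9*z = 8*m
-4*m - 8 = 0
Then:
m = -2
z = -16/9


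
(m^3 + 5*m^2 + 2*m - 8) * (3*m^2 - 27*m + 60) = 3*m^5 - 12*m^4 - 69*m^3 + 222*m^2 + 336*m - 480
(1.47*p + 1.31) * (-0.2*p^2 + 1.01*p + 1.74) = -0.294*p^3 + 1.2227*p^2 + 3.8809*p + 2.2794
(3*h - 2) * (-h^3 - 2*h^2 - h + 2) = -3*h^4 - 4*h^3 + h^2 + 8*h - 4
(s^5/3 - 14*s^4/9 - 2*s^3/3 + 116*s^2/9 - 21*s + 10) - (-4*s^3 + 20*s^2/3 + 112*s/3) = s^5/3 - 14*s^4/9 + 10*s^3/3 + 56*s^2/9 - 175*s/3 + 10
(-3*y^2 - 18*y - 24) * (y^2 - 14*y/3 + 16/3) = -3*y^4 - 4*y^3 + 44*y^2 + 16*y - 128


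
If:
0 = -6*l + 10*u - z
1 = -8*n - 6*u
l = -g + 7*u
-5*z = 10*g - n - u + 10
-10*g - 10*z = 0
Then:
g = -432/211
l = -459/422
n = 89/422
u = -189/422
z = 432/211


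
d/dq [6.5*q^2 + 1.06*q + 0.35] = 13.0*q + 1.06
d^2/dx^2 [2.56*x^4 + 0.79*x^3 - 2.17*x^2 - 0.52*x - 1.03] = 30.72*x^2 + 4.74*x - 4.34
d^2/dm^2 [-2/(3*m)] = -4/(3*m^3)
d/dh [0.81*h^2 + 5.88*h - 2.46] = 1.62*h + 5.88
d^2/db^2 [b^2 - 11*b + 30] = 2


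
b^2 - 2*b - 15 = (b - 5)*(b + 3)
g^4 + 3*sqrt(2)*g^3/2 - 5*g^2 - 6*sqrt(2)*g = g*(g - 3*sqrt(2)/2)*(g + sqrt(2))*(g + 2*sqrt(2))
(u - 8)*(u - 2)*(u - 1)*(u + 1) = u^4 - 10*u^3 + 15*u^2 + 10*u - 16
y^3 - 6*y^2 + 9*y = y*(y - 3)^2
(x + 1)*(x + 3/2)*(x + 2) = x^3 + 9*x^2/2 + 13*x/2 + 3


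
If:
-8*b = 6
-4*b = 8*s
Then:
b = -3/4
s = 3/8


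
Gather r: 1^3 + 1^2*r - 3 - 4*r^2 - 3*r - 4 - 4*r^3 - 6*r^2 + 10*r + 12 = -4*r^3 - 10*r^2 + 8*r + 6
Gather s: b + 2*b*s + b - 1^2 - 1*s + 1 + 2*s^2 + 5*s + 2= 2*b + 2*s^2 + s*(2*b + 4) + 2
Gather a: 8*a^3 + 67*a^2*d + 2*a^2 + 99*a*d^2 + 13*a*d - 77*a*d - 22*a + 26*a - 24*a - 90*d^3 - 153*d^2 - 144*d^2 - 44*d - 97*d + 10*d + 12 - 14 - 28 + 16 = 8*a^3 + a^2*(67*d + 2) + a*(99*d^2 - 64*d - 20) - 90*d^3 - 297*d^2 - 131*d - 14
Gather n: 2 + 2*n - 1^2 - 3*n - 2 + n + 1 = 0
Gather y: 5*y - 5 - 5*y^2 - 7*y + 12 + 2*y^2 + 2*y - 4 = 3 - 3*y^2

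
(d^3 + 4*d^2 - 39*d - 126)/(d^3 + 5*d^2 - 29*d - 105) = (d - 6)/(d - 5)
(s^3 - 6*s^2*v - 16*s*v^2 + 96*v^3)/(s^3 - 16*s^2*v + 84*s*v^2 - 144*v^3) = (s + 4*v)/(s - 6*v)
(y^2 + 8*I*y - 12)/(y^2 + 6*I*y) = (y + 2*I)/y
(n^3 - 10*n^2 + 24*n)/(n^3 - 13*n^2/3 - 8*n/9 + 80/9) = 9*n*(n - 6)/(9*n^2 - 3*n - 20)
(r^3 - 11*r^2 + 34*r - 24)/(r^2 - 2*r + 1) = (r^2 - 10*r + 24)/(r - 1)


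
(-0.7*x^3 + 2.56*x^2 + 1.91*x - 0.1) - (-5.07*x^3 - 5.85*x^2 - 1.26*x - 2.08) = 4.37*x^3 + 8.41*x^2 + 3.17*x + 1.98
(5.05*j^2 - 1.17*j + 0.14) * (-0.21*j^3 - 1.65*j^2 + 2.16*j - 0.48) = -1.0605*j^5 - 8.0868*j^4 + 12.8091*j^3 - 5.1822*j^2 + 0.864*j - 0.0672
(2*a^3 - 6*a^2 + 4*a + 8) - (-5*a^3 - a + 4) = 7*a^3 - 6*a^2 + 5*a + 4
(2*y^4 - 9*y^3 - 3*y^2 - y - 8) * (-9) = -18*y^4 + 81*y^3 + 27*y^2 + 9*y + 72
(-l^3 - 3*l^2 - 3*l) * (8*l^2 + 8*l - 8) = -8*l^5 - 32*l^4 - 40*l^3 + 24*l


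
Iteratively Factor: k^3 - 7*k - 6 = (k + 2)*(k^2 - 2*k - 3) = (k + 1)*(k + 2)*(k - 3)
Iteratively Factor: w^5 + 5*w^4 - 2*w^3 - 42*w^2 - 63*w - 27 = (w - 3)*(w^4 + 8*w^3 + 22*w^2 + 24*w + 9) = (w - 3)*(w + 3)*(w^3 + 5*w^2 + 7*w + 3) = (w - 3)*(w + 3)^2*(w^2 + 2*w + 1) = (w - 3)*(w + 1)*(w + 3)^2*(w + 1)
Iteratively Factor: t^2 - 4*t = (t - 4)*(t)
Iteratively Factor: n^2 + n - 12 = (n + 4)*(n - 3)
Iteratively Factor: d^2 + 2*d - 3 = (d + 3)*(d - 1)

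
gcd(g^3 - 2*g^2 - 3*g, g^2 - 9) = g - 3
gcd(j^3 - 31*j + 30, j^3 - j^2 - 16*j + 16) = j - 1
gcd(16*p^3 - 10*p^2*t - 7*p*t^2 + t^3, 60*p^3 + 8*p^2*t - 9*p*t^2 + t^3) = 2*p + t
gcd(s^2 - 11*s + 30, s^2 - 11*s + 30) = s^2 - 11*s + 30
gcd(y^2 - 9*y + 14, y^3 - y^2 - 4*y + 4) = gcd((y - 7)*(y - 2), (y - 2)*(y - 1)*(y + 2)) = y - 2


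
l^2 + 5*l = l*(l + 5)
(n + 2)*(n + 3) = n^2 + 5*n + 6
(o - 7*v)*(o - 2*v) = o^2 - 9*o*v + 14*v^2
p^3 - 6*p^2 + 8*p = p*(p - 4)*(p - 2)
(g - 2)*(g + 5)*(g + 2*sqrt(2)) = g^3 + 2*sqrt(2)*g^2 + 3*g^2 - 10*g + 6*sqrt(2)*g - 20*sqrt(2)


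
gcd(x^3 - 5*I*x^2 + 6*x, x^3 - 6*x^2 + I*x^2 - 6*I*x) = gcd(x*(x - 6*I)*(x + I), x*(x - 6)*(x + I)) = x^2 + I*x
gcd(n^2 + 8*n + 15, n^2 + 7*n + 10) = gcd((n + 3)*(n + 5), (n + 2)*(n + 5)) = n + 5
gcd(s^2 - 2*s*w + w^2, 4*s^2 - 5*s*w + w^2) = s - w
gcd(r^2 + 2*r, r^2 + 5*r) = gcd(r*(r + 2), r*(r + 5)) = r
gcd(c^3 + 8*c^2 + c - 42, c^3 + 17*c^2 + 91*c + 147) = c^2 + 10*c + 21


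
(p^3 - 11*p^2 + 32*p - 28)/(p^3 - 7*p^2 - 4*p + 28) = (p - 2)/(p + 2)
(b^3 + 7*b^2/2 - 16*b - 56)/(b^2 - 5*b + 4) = (b^2 + 15*b/2 + 14)/(b - 1)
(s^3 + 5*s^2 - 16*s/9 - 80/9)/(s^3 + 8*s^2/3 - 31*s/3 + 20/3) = (s + 4/3)/(s - 1)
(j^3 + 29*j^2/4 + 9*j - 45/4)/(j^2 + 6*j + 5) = (4*j^2 + 9*j - 9)/(4*(j + 1))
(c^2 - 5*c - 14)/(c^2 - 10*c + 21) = (c + 2)/(c - 3)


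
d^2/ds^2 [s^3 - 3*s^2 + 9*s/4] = 6*s - 6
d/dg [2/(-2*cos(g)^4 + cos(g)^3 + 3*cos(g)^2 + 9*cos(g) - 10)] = 2*(3*cos(g)^2 - 2*cos(3*g) + 9)*sin(g)/(2*(1 - cos(g)^2)^2 - cos(g)^3 + cos(g)^2 - 9*cos(g) + 8)^2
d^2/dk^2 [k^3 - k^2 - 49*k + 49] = 6*k - 2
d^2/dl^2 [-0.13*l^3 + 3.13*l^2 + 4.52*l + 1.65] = 6.26 - 0.78*l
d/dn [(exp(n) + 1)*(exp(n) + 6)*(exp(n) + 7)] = (3*exp(2*n) + 28*exp(n) + 55)*exp(n)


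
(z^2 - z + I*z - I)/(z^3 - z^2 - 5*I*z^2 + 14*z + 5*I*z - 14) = (z + I)/(z^2 - 5*I*z + 14)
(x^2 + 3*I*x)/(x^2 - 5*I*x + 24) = x/(x - 8*I)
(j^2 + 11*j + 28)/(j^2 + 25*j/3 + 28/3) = 3*(j + 4)/(3*j + 4)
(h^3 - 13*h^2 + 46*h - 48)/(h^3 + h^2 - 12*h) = (h^2 - 10*h + 16)/(h*(h + 4))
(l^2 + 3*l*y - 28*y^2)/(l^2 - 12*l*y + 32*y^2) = (-l - 7*y)/(-l + 8*y)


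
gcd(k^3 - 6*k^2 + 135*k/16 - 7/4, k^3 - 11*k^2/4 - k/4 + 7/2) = k - 7/4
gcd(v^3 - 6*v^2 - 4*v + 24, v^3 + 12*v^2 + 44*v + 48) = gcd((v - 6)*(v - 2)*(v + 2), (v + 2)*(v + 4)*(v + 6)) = v + 2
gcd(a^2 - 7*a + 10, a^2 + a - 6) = a - 2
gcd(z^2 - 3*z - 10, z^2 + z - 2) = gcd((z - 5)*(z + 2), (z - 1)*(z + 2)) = z + 2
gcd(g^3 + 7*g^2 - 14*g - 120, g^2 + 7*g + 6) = g + 6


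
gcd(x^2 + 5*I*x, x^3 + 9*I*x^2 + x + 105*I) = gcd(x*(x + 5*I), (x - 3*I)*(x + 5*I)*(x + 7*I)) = x + 5*I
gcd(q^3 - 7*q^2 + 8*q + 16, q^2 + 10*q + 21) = 1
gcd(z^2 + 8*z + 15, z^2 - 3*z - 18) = z + 3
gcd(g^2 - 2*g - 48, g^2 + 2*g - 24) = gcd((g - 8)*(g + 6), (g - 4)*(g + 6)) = g + 6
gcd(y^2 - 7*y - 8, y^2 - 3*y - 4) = y + 1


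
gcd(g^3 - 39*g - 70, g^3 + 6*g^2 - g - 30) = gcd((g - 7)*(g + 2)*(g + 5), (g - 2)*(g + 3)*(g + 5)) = g + 5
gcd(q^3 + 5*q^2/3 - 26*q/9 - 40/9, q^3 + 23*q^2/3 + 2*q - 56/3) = q + 2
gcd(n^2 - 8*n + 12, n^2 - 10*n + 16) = n - 2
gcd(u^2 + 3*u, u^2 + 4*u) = u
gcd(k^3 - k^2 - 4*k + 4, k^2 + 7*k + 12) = 1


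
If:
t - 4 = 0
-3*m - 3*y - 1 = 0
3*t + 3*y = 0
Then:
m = 11/3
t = 4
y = -4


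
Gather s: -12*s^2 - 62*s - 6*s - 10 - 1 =-12*s^2 - 68*s - 11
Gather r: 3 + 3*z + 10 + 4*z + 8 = 7*z + 21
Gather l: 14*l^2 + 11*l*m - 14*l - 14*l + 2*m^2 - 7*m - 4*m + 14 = 14*l^2 + l*(11*m - 28) + 2*m^2 - 11*m + 14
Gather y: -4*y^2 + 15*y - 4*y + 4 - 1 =-4*y^2 + 11*y + 3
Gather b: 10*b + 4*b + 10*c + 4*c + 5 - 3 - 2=14*b + 14*c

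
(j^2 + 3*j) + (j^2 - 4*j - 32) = 2*j^2 - j - 32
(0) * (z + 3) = 0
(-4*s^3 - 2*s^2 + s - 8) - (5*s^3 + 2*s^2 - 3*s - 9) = -9*s^3 - 4*s^2 + 4*s + 1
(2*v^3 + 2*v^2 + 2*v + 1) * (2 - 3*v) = -6*v^4 - 2*v^3 - 2*v^2 + v + 2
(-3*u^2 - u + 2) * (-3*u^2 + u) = 9*u^4 - 7*u^2 + 2*u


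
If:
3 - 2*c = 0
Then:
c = 3/2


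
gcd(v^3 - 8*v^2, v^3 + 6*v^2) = v^2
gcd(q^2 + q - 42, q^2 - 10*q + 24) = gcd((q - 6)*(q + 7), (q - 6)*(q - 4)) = q - 6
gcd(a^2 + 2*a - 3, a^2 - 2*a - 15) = a + 3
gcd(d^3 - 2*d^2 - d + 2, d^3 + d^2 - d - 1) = d^2 - 1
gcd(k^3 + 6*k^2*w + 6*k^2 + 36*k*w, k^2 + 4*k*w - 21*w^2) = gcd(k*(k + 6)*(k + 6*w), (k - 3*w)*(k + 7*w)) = 1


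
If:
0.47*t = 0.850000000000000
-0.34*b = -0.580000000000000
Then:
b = 1.71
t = 1.81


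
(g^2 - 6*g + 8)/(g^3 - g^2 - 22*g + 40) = 1/(g + 5)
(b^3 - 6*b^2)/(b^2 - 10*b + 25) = b^2*(b - 6)/(b^2 - 10*b + 25)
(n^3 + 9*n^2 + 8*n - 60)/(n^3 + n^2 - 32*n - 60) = (n^2 + 4*n - 12)/(n^2 - 4*n - 12)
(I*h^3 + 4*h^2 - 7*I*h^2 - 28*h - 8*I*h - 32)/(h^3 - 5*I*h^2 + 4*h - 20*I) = (I*h^3 + h^2*(4 - 7*I) + h*(-28 - 8*I) - 32)/(h^3 - 5*I*h^2 + 4*h - 20*I)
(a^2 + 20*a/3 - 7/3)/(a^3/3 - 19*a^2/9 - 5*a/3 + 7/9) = 3*(a + 7)/(a^2 - 6*a - 7)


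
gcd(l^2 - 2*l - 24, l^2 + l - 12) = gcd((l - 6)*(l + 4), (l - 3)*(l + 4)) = l + 4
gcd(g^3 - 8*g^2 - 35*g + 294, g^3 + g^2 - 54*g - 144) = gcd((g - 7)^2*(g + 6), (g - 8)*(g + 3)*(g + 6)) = g + 6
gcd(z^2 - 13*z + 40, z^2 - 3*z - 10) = z - 5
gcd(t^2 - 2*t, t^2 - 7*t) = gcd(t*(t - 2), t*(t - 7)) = t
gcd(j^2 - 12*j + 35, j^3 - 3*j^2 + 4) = 1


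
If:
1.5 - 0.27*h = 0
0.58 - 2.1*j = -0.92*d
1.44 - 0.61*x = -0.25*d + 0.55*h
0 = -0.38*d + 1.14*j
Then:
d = -2.64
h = 5.56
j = -0.88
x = -3.73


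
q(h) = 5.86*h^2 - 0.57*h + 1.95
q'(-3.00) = -35.73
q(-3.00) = 56.40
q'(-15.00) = -176.37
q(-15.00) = 1329.00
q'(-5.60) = -66.20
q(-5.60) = 188.91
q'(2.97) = 34.24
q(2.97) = 51.95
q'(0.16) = 1.31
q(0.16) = 2.01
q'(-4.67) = -55.30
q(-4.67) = 132.41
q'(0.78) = 8.57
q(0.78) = 5.07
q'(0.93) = 10.33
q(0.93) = 6.49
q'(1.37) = 15.49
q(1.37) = 12.17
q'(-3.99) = -47.33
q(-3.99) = 97.52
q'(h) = 11.72*h - 0.57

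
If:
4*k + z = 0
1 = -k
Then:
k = -1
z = 4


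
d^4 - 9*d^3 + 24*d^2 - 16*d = d*(d - 4)^2*(d - 1)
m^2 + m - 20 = (m - 4)*(m + 5)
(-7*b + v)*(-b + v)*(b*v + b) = 7*b^3*v + 7*b^3 - 8*b^2*v^2 - 8*b^2*v + b*v^3 + b*v^2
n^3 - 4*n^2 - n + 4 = (n - 4)*(n - 1)*(n + 1)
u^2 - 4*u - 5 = (u - 5)*(u + 1)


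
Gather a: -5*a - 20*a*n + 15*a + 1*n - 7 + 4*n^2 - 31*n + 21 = a*(10 - 20*n) + 4*n^2 - 30*n + 14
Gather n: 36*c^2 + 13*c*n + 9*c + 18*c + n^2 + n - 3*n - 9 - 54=36*c^2 + 27*c + n^2 + n*(13*c - 2) - 63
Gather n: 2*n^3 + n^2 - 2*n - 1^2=2*n^3 + n^2 - 2*n - 1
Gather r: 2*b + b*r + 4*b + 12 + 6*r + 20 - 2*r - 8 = 6*b + r*(b + 4) + 24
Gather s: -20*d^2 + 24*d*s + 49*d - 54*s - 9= -20*d^2 + 49*d + s*(24*d - 54) - 9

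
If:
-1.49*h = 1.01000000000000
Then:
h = -0.68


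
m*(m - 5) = m^2 - 5*m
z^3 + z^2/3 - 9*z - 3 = (z - 3)*(z + 1/3)*(z + 3)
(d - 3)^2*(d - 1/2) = d^3 - 13*d^2/2 + 12*d - 9/2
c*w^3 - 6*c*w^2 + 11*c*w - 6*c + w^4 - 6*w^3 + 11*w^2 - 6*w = (c + w)*(w - 3)*(w - 2)*(w - 1)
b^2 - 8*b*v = b*(b - 8*v)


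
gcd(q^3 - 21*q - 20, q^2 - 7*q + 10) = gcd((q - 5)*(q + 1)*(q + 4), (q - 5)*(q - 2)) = q - 5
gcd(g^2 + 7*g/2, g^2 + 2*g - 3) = 1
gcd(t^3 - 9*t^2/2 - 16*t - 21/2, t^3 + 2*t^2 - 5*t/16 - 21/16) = t + 1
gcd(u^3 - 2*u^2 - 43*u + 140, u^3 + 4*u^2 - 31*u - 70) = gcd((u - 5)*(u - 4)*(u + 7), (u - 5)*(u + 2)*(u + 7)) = u^2 + 2*u - 35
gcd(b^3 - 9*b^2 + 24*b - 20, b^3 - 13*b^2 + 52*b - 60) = b^2 - 7*b + 10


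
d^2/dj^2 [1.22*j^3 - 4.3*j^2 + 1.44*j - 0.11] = 7.32*j - 8.6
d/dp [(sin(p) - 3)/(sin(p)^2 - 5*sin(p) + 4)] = (6*sin(p) + cos(p)^2 - 12)*cos(p)/(sin(p)^2 - 5*sin(p) + 4)^2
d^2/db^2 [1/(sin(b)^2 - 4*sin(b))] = 2*(-2*sin(b) + 6 - 5/sin(b) - 12/sin(b)^2 + 16/sin(b)^3)/(sin(b) - 4)^3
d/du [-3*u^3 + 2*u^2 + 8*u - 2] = -9*u^2 + 4*u + 8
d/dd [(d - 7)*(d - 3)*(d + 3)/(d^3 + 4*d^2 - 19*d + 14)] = (11*d^4 - 20*d^3 + 22*d^2 - 700*d + 1071)/(d^6 + 8*d^5 - 22*d^4 - 124*d^3 + 473*d^2 - 532*d + 196)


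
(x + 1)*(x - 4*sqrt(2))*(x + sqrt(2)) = x^3 - 3*sqrt(2)*x^2 + x^2 - 8*x - 3*sqrt(2)*x - 8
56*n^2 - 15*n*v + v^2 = (-8*n + v)*(-7*n + v)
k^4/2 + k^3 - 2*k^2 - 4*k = k*(k/2 + 1)*(k - 2)*(k + 2)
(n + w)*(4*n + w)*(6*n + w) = 24*n^3 + 34*n^2*w + 11*n*w^2 + w^3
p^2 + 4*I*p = p*(p + 4*I)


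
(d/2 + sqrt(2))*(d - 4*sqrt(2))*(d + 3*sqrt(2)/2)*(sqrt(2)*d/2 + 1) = sqrt(2)*d^4/4 + d^3/4 - 23*sqrt(2)*d^2/4 - 23*d - 12*sqrt(2)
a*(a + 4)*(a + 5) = a^3 + 9*a^2 + 20*a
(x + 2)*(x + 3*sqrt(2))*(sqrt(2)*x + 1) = sqrt(2)*x^3 + 2*sqrt(2)*x^2 + 7*x^2 + 3*sqrt(2)*x + 14*x + 6*sqrt(2)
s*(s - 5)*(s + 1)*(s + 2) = s^4 - 2*s^3 - 13*s^2 - 10*s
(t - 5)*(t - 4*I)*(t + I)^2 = t^4 - 5*t^3 - 2*I*t^3 + 7*t^2 + 10*I*t^2 - 35*t + 4*I*t - 20*I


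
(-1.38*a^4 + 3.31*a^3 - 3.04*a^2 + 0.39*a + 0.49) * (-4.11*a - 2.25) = 5.6718*a^5 - 10.4991*a^4 + 5.0469*a^3 + 5.2371*a^2 - 2.8914*a - 1.1025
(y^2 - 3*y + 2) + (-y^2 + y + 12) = 14 - 2*y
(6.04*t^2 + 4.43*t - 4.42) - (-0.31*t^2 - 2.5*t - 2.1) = 6.35*t^2 + 6.93*t - 2.32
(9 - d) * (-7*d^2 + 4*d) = 7*d^3 - 67*d^2 + 36*d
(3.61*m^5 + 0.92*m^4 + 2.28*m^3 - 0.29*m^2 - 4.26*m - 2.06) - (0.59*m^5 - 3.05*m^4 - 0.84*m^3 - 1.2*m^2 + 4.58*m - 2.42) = 3.02*m^5 + 3.97*m^4 + 3.12*m^3 + 0.91*m^2 - 8.84*m + 0.36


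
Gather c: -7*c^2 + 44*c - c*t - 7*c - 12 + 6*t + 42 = -7*c^2 + c*(37 - t) + 6*t + 30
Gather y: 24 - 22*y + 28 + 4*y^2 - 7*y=4*y^2 - 29*y + 52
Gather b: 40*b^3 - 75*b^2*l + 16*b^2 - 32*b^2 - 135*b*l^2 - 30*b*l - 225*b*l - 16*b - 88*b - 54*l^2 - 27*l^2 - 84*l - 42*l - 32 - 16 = 40*b^3 + b^2*(-75*l - 16) + b*(-135*l^2 - 255*l - 104) - 81*l^2 - 126*l - 48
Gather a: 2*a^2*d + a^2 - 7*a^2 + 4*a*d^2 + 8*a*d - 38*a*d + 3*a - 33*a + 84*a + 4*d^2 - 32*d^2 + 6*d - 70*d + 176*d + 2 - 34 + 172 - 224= a^2*(2*d - 6) + a*(4*d^2 - 30*d + 54) - 28*d^2 + 112*d - 84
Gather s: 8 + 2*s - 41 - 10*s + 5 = -8*s - 28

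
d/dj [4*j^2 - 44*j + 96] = 8*j - 44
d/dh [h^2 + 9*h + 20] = 2*h + 9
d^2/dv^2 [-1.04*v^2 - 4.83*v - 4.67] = -2.08000000000000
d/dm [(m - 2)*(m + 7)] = 2*m + 5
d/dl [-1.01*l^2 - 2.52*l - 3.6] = -2.02*l - 2.52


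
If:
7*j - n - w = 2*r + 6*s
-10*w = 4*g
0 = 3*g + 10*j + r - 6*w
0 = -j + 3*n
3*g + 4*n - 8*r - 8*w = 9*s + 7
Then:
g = -5*w/2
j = 489*w/248 + 21/124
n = 163*w/248 + 7/124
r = -771*w/124 - 105/62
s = 127*w/31 + 70/93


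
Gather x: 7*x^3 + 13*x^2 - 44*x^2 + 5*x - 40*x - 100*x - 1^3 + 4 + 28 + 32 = 7*x^3 - 31*x^2 - 135*x + 63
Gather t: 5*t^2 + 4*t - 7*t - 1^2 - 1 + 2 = 5*t^2 - 3*t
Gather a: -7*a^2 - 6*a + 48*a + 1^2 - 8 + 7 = -7*a^2 + 42*a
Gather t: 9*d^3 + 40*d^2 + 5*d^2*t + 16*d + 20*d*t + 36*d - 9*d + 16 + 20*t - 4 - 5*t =9*d^3 + 40*d^2 + 43*d + t*(5*d^2 + 20*d + 15) + 12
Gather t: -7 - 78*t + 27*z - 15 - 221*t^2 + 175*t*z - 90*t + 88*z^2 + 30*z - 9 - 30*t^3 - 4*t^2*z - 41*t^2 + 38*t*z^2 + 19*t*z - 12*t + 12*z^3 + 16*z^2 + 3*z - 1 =-30*t^3 + t^2*(-4*z - 262) + t*(38*z^2 + 194*z - 180) + 12*z^3 + 104*z^2 + 60*z - 32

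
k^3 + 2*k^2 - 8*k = k*(k - 2)*(k + 4)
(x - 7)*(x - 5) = x^2 - 12*x + 35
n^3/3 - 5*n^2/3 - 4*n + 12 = (n/3 + 1)*(n - 6)*(n - 2)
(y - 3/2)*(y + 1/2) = y^2 - y - 3/4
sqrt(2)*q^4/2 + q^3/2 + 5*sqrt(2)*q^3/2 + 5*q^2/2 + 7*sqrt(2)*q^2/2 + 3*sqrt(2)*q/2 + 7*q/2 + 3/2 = (q + 1)^2*(q + 3)*(sqrt(2)*q/2 + 1/2)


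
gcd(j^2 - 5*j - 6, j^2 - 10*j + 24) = j - 6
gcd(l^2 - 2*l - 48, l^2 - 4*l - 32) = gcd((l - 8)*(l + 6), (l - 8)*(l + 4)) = l - 8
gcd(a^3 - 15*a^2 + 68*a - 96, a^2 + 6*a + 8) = 1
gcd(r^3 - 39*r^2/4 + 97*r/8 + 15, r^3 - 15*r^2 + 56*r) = r - 8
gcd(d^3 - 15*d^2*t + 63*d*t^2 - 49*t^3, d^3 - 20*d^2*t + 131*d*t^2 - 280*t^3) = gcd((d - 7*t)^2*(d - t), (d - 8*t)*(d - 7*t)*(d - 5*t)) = -d + 7*t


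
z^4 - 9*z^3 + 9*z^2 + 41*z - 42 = (z - 7)*(z - 3)*(z - 1)*(z + 2)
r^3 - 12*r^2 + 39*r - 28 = (r - 7)*(r - 4)*(r - 1)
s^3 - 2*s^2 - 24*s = s*(s - 6)*(s + 4)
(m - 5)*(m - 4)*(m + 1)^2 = m^4 - 7*m^3 + 3*m^2 + 31*m + 20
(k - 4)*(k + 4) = k^2 - 16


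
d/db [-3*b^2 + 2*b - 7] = 2 - 6*b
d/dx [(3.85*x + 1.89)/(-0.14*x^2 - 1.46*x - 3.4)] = (0.539*x^2 + 0.5292*x - 10.3306)/(0.0196*x^4 + 0.4088*x^3 + 3.0836*x^2 + 9.928*x + 11.56)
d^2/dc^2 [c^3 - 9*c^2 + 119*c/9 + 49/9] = 6*c - 18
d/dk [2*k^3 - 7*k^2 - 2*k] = 6*k^2 - 14*k - 2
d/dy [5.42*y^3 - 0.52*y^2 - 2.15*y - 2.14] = 16.26*y^2 - 1.04*y - 2.15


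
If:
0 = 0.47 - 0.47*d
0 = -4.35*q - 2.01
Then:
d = 1.00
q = -0.46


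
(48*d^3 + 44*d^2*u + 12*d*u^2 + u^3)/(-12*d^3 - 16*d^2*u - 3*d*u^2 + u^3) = (24*d^2 + 10*d*u + u^2)/(-6*d^2 - 5*d*u + u^2)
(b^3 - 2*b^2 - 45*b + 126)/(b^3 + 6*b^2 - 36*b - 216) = (b^2 + 4*b - 21)/(b^2 + 12*b + 36)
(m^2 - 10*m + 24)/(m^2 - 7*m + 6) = (m - 4)/(m - 1)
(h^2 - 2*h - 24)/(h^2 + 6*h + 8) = (h - 6)/(h + 2)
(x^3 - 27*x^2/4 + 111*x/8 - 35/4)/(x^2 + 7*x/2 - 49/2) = (4*x^2 - 13*x + 10)/(4*(x + 7))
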